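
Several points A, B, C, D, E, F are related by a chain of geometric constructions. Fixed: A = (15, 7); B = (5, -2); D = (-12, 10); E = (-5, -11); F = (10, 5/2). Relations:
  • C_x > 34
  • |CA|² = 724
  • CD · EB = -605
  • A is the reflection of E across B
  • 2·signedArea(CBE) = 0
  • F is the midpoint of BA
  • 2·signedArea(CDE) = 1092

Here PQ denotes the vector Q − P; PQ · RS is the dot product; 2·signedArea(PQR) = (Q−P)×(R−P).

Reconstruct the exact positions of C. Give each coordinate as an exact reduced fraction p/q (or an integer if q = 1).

C = (35, 25)

1. C_x = 35  [2·signedArea(CBE) = 0 ∩ CD · EB = -605]
2. C_y = 25  [2·signedArea(CBE) = 0 ∩ CD · EB = -605]
   → C = (35, 25)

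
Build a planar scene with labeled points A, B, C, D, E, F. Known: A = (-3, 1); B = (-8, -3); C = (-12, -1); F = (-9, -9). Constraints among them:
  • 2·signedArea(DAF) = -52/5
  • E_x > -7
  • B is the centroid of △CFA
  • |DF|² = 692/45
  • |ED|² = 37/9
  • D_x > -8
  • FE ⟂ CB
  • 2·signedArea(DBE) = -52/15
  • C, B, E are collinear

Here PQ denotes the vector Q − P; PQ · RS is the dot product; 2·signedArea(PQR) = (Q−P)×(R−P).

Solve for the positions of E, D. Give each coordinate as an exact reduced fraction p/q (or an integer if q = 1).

D = (-39/5, -79/15)
E = (-32/5, -19/5)

1. E_x = -32/5  [C, B, E are collinear ∩ FE ⟂ CB]
2. E_y = -19/5  [C, B, E are collinear ∩ FE ⟂ CB]
   → E = (-32/5, -19/5)
3. D_x = -39/5  [2·signedArea(DBE) = -52/15 ∩ 2·signedArea(DAF) = -52/5]
4. D_y = -79/15  [2·signedArea(DBE) = -52/15 ∩ 2·signedArea(DAF) = -52/5]
   → D = (-39/5, -79/15)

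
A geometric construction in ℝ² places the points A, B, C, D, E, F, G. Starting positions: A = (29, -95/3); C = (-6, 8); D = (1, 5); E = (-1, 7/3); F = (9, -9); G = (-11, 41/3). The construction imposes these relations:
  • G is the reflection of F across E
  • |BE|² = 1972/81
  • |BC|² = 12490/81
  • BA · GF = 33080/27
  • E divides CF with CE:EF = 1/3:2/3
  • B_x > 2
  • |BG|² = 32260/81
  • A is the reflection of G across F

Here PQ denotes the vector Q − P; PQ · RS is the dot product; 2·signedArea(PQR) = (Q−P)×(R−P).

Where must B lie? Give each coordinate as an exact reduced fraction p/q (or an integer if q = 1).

B = (3, -5/9)

1. B_x = 3  [line -20·x + 68/3·y + 1960/27 = 0 ∩ |BE|² = 1972/81]
2. B_y = -5/9  [line -20·x + 68/3·y + 1960/27 = 0 ∩ |BE|² = 1972/81]
   → B = (3, -5/9)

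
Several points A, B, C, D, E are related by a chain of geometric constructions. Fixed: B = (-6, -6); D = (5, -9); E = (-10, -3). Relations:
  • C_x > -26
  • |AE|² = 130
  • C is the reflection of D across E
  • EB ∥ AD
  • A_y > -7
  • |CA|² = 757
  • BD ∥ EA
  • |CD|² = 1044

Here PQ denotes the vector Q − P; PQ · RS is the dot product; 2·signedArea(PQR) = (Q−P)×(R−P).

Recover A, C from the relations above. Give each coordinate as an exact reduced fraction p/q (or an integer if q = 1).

A = (1, -6)
C = (-25, 3)

1. A_x = 1  [EB ∥ AD ∩ BD ∥ EA]
2. A_y = -6  [EB ∥ AD ∩ BD ∥ EA]
   → A = (1, -6)
3. C_x = -25  [C is the reflection of D across E]
4. C_y = 3  [C is the reflection of D across E]
   → C = (-25, 3)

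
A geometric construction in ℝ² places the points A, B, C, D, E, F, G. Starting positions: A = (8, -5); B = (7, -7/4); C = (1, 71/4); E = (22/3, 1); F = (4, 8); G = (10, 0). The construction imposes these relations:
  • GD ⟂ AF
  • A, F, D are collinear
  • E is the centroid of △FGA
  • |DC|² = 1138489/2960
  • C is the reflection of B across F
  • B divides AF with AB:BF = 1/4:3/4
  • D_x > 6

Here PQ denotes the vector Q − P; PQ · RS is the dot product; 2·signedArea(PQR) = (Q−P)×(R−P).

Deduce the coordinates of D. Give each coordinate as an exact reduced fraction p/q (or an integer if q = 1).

1. D_x = 1252/185  [A, F, D are collinear ∩ GD ⟂ AF]
2. D_y = -184/185  [A, F, D are collinear ∩ GD ⟂ AF]
   → D = (1252/185, -184/185)

D = (1252/185, -184/185)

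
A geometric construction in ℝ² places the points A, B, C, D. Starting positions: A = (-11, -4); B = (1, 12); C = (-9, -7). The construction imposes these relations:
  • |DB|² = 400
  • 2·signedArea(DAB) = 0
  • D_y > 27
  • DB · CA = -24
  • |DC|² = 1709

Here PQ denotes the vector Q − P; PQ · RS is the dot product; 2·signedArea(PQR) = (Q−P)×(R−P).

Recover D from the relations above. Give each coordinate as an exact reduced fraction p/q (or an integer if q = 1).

D = (13, 28)

1. D_x = 13  [2·signedArea(DAB) = 0 ∩ DB · CA = -24]
2. D_y = 28  [2·signedArea(DAB) = 0 ∩ DB · CA = -24]
   → D = (13, 28)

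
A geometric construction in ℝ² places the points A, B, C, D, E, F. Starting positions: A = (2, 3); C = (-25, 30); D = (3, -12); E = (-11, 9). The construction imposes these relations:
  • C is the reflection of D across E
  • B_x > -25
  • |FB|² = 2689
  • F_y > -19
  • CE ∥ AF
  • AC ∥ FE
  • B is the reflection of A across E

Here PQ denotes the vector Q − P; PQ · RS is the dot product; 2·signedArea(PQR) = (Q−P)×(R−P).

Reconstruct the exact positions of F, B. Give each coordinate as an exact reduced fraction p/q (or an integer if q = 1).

B = (-24, 15)
F = (16, -18)

1. F_x = 16  [AC ∥ FE ∩ CE ∥ AF]
2. F_y = -18  [AC ∥ FE ∩ CE ∥ AF]
   → F = (16, -18)
3. B_x = -24  [B is the reflection of A across E]
4. B_y = 15  [B is the reflection of A across E]
   → B = (-24, 15)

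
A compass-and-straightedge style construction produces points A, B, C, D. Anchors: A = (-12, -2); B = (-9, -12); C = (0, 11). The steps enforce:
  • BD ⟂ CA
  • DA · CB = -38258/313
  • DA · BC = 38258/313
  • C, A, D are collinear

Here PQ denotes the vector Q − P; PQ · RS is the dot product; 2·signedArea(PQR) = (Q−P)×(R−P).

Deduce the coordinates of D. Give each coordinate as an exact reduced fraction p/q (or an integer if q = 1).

D = (-4884/313, -1848/313)

1. D_x = -4884/313  [C, A, D are collinear ∩ BD ⟂ CA]
2. D_y = -1848/313  [C, A, D are collinear ∩ BD ⟂ CA]
   → D = (-4884/313, -1848/313)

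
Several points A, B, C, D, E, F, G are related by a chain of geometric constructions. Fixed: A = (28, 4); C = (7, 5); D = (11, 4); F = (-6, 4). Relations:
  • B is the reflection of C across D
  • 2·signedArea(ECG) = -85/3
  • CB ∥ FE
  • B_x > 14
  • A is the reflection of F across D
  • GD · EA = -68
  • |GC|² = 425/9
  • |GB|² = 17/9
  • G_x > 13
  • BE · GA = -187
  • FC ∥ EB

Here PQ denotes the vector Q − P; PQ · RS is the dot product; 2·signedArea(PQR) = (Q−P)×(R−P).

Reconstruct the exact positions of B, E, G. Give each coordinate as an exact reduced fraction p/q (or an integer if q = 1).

1. B_x = 15  [B is the reflection of C across D]
2. B_y = 3  [B is the reflection of C across D]
   → B = (15, 3)
3. E_x = 2  [FC ∥ EB ∩ CB ∥ FE]
4. E_y = 2  [FC ∥ EB ∩ CB ∥ FE]
   → E = (2, 2)
5. G_x = 41/3  [GD · EA = -68 ∩ 2·signedArea(ECG) = -85/3]
6. G_y = 10/3  [GD · EA = -68 ∩ 2·signedArea(ECG) = -85/3]
   → G = (41/3, 10/3)

B = (15, 3)
E = (2, 2)
G = (41/3, 10/3)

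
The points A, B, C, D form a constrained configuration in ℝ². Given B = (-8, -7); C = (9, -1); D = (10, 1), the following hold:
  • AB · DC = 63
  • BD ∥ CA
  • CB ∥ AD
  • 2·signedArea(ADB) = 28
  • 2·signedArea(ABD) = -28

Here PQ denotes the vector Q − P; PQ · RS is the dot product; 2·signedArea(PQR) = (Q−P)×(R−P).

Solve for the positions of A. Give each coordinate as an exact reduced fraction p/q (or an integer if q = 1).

A = (27, 7)

1. A_x = 27  [CB ∥ AD ∩ BD ∥ CA]
2. A_y = 7  [CB ∥ AD ∩ BD ∥ CA]
   → A = (27, 7)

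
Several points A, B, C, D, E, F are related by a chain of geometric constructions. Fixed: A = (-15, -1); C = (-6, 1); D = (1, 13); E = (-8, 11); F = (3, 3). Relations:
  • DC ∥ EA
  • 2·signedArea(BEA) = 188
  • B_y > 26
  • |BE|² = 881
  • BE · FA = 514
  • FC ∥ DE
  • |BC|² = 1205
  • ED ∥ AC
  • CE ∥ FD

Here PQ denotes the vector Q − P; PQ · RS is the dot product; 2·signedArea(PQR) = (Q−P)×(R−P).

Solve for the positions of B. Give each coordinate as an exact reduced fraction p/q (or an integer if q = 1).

B = (17, 27)

1. B_x = 17  [2·signedArea(BEA) = 188 ∩ BE · FA = 514]
2. B_y = 27  [2·signedArea(BEA) = 188 ∩ BE · FA = 514]
   → B = (17, 27)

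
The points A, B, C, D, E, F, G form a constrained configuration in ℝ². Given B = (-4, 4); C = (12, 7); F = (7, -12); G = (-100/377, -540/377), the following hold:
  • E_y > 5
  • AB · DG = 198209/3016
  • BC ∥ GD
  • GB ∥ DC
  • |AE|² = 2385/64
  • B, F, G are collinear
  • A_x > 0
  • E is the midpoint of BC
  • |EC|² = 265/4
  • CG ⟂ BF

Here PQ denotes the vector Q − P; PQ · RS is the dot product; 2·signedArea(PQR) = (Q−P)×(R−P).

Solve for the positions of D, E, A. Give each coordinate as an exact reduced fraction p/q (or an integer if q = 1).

A = (302/377, 907/3016)
D = (5932/377, 591/377)
E = (4, 11/2)

1. D_x = 5932/377  [GB ∥ DC ∩ BC ∥ GD]
2. D_y = 591/377  [GB ∥ DC ∩ BC ∥ GD]
   → D = (5932/377, 591/377)
3. E_x = 4  [E is the midpoint of BC]
4. E_y = 11/2  [E is the midpoint of BC]
   → E = (4, 11/2)
5. A_x = 302/377  [line 16·x + 3·y + -41377/3016 = 0 ∩ |AE|² = 2385/64]
6. A_y = 907/3016  [line 16·x + 3·y + -41377/3016 = 0 ∩ |AE|² = 2385/64]
   → A = (302/377, 907/3016)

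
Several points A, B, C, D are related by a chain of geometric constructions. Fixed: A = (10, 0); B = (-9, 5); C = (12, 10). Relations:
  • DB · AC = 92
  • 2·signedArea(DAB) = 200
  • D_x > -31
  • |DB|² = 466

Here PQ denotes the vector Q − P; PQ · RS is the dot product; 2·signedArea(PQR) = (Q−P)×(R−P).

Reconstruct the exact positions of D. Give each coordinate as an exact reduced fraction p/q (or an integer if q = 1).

D = (-30, 0)

1. D_x = -30  [2·signedArea(DAB) = 200 ∩ DB · AC = 92]
2. D_y = 0  [2·signedArea(DAB) = 200 ∩ DB · AC = 92]
   → D = (-30, 0)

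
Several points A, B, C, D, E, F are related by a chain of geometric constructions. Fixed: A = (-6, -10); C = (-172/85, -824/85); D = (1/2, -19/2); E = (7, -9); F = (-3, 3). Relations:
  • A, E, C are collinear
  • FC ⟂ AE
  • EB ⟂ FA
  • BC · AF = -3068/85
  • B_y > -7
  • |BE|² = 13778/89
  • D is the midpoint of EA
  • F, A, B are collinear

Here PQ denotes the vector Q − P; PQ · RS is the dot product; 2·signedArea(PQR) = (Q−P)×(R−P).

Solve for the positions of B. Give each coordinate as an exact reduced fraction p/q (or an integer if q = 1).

B = (-456/89, -552/89)

1. B_x = -456/89  [F, A, B are collinear ∩ EB ⟂ FA]
2. B_y = -552/89  [F, A, B are collinear ∩ EB ⟂ FA]
   → B = (-456/89, -552/89)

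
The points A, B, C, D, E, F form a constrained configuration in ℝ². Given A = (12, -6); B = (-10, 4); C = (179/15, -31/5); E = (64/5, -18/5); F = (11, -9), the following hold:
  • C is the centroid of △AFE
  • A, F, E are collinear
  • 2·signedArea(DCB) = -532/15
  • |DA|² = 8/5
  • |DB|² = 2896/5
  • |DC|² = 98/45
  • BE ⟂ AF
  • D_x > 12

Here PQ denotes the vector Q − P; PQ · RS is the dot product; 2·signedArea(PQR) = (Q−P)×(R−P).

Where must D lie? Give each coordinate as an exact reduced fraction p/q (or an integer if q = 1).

D = (62/5, -24/5)

1. D_x = 62/5  [line -51/5·x + -329/15·y + 106/5 = 0 ∩ |DB|² = 2896/5]
2. D_y = -24/5  [line -51/5·x + -329/15·y + 106/5 = 0 ∩ |DB|² = 2896/5]
   → D = (62/5, -24/5)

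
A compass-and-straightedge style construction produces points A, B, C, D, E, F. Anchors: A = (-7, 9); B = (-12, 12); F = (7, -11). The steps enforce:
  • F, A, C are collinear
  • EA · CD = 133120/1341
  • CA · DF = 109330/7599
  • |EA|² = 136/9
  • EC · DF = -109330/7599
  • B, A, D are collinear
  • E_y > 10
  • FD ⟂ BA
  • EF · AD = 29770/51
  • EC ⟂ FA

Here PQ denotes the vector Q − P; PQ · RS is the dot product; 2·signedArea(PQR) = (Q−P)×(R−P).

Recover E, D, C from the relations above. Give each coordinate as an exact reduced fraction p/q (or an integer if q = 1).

C = (-4039/447, 5323/447)
D = (206/17, -42/17)
E = (-31/3, 11)

1. D_x = 206/17  [B, A, D are collinear ∩ FD ⟂ BA]
2. D_y = -42/17  [B, A, D are collinear ∩ FD ⟂ BA]
   → D = (206/17, -42/17)
3. C_x = -4039/447  [F, A, C are collinear ∩ CA · DF = 109330/7599]
4. C_y = 5323/447  [F, A, C are collinear ∩ CA · DF = 109330/7599]
   → C = (-4039/447, 5323/447)
5. E_x = -31/3  [EF · AD = 29770/51 ∩ EC ⟂ FA]
6. E_y = 11  [EF · AD = 29770/51 ∩ EC ⟂ FA]
   → E = (-31/3, 11)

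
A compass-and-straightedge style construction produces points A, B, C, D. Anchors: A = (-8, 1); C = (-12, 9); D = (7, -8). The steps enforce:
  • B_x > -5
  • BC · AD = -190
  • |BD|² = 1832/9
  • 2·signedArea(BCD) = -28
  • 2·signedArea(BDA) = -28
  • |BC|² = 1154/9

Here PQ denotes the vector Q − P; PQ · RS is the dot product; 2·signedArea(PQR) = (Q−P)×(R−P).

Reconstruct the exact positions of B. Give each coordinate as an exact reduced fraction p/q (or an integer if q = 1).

1. B_x = -13/3  [2·signedArea(BCD) = -28 ∩ BC · AD = -190]
2. B_y = 2/3  [2·signedArea(BCD) = -28 ∩ BC · AD = -190]
   → B = (-13/3, 2/3)

B = (-13/3, 2/3)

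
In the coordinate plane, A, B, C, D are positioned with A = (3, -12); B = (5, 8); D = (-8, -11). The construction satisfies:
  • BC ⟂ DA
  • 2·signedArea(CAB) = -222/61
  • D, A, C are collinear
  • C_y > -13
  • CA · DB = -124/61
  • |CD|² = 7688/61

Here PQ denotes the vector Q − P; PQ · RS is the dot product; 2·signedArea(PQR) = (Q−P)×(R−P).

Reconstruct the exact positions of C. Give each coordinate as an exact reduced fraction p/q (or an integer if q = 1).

C = (194/61, -733/61)

1. C_x = 194/61  [D, A, C are collinear ∩ BC ⟂ DA]
2. C_y = -733/61  [D, A, C are collinear ∩ BC ⟂ DA]
   → C = (194/61, -733/61)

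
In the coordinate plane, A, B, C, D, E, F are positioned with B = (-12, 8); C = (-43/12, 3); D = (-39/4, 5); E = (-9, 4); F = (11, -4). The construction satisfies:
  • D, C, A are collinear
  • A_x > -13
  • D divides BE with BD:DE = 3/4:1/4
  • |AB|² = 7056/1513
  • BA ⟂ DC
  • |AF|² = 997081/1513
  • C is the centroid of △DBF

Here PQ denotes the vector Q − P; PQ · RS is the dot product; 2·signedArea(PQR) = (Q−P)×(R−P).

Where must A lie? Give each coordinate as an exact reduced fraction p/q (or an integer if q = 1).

1. A_x = -19164/1513  [D, C, A are collinear ∩ BA ⟂ DC]
2. A_y = 8996/1513  [D, C, A are collinear ∩ BA ⟂ DC]
   → A = (-19164/1513, 8996/1513)

A = (-19164/1513, 8996/1513)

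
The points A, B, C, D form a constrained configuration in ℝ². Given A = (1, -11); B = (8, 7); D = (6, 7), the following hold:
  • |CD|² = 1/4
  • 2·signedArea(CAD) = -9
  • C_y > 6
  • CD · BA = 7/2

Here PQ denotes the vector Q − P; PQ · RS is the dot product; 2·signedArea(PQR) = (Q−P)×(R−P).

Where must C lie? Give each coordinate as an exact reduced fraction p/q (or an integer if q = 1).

1. C_x = 13/2  [CD · BA = 7/2 ∩ 2·signedArea(CAD) = -9]
2. C_y = 7  [CD · BA = 7/2 ∩ 2·signedArea(CAD) = -9]
   → C = (13/2, 7)

C = (13/2, 7)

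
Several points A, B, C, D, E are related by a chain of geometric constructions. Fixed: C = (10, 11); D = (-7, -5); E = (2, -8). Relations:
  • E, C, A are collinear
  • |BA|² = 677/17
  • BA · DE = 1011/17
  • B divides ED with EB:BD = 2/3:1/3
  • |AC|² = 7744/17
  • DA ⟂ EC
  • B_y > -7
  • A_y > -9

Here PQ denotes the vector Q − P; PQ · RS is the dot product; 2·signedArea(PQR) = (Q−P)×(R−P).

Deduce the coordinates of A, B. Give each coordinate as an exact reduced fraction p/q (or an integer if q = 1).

A = (146/85, -737/85)
B = (-4, -6)

1. A_x = 146/85  [E, C, A are collinear ∩ DA ⟂ EC]
2. A_y = -737/85  [E, C, A are collinear ∩ DA ⟂ EC]
   → A = (146/85, -737/85)
3. B_x = -4  [B divides ED with EB:BD = 2/3:1/3]
4. B_y = -6  [B divides ED with EB:BD = 2/3:1/3]
   → B = (-4, -6)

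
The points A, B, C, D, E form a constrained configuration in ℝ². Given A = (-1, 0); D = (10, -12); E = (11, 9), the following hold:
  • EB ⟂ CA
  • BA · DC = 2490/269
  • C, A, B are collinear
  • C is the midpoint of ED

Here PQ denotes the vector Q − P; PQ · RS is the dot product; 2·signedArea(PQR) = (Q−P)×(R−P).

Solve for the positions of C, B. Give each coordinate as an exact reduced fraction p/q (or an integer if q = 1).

1. C_x = 21/2  [C is the midpoint of ED]
2. C_y = -3/2  [C is the midpoint of ED]
   → C = (21/2, -3/2)
3. B_x = 5189/538  [C, A, B are collinear ∩ EB ⟂ CA]
4. B_y = -747/538  [C, A, B are collinear ∩ EB ⟂ CA]
   → B = (5189/538, -747/538)

B = (5189/538, -747/538)
C = (21/2, -3/2)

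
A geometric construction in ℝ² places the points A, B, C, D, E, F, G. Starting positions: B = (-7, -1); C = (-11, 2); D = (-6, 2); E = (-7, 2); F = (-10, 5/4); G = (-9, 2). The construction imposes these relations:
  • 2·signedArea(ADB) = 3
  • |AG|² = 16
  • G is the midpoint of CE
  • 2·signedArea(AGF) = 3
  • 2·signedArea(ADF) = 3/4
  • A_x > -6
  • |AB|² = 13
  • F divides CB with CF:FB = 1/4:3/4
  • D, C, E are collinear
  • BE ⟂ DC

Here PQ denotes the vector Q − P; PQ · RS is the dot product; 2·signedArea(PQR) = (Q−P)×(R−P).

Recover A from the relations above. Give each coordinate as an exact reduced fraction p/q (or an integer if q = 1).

A = (-5, 2)

1. A_x = -5  [2·signedArea(ADB) = 3 ∩ 2·signedArea(AGF) = 3]
2. A_y = 2  [2·signedArea(ADB) = 3 ∩ 2·signedArea(AGF) = 3]
   → A = (-5, 2)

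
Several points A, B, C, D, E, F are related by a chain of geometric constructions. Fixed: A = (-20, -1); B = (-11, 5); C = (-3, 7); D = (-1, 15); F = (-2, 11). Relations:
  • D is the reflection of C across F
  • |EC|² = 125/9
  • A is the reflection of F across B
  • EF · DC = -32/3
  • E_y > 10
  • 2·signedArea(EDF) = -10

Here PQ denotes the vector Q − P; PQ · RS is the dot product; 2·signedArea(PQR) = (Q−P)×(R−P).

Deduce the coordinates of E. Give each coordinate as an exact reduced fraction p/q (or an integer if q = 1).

E = (-14/3, 31/3)

1. E_x = -14/3  [EF · DC = -32/3 ∩ 2·signedArea(EDF) = -10]
2. E_y = 31/3  [EF · DC = -32/3 ∩ 2·signedArea(EDF) = -10]
   → E = (-14/3, 31/3)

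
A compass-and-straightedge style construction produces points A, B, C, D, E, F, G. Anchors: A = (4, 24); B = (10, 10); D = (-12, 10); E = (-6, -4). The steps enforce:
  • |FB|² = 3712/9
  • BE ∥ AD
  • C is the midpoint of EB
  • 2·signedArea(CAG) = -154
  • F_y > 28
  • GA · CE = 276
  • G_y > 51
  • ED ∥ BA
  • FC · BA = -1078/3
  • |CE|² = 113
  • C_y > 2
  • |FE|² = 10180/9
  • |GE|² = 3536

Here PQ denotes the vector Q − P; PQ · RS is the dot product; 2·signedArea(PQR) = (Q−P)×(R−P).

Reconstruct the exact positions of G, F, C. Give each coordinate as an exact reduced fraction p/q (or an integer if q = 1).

1. C_x = 2  [C is the midpoint of EB]
2. C_y = 3  [C is the midpoint of EB]
   → C = (2, 3)
3. G_x = 14  [GA · CE = 276 ∩ 2·signedArea(CAG) = -154]
4. G_y = 52  [GA · CE = 276 ∩ 2·signedArea(CAG) = -154]
   → G = (14, 52)
5. F_x = 2  [line 6·x + -14·y + 1168/3 = 0 ∩ |FB|² = 3712/9]
6. F_y = 86/3  [line 6·x + -14·y + 1168/3 = 0 ∩ |FB|² = 3712/9]
   → F = (2, 86/3)

C = (2, 3)
F = (2, 86/3)
G = (14, 52)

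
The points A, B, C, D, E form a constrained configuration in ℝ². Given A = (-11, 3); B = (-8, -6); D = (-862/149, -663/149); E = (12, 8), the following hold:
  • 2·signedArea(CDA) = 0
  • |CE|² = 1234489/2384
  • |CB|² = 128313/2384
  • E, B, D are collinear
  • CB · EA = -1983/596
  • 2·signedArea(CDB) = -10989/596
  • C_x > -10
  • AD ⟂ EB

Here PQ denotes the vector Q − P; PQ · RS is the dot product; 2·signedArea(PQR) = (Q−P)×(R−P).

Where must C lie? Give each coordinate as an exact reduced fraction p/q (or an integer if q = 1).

C = (-5779/596, 339/298)

1. C_x = -5779/596  [2·signedArea(CDA) = 0 ∩ 2·signedArea(CDB) = -10989/596]
2. C_y = 339/298  [2·signedArea(CDA) = 0 ∩ 2·signedArea(CDB) = -10989/596]
   → C = (-5779/596, 339/298)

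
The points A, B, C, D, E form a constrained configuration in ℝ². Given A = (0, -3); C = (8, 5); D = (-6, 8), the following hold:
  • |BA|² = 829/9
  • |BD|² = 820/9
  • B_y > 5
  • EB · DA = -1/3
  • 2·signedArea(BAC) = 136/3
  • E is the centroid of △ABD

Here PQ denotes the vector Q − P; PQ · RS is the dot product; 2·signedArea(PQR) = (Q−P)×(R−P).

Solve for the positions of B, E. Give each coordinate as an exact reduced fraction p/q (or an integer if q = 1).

B = (10/3, 6)
E = (-8/9, 11/3)

1. B_x = 10/3  [line -8·x + 8·y + -64/3 = 0 ∩ |BA|² = 829/9]
2. B_y = 6  [line -8·x + 8·y + -64/3 = 0 ∩ |BA|² = 829/9]
   → B = (10/3, 6)
3. E_x = -8/9  [E is the centroid of △ABD]
4. E_y = 11/3  [E is the centroid of △ABD]
   → E = (-8/9, 11/3)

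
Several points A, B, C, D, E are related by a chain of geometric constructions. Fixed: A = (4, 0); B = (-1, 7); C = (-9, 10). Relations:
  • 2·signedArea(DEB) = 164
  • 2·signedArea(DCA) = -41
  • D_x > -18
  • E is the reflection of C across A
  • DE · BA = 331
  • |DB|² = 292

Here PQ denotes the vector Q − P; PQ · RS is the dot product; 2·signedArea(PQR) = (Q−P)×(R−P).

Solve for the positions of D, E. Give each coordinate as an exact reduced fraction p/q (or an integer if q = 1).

D = (-17, 13)
E = (17, -10)

1. E_x = 17  [E is the reflection of C across A]
2. E_y = -10  [E is the reflection of C across A]
   → E = (17, -10)
3. D_x = -17  [2·signedArea(DCA) = -41 ∩ 2·signedArea(DEB) = 164]
4. D_y = 13  [2·signedArea(DCA) = -41 ∩ 2·signedArea(DEB) = 164]
   → D = (-17, 13)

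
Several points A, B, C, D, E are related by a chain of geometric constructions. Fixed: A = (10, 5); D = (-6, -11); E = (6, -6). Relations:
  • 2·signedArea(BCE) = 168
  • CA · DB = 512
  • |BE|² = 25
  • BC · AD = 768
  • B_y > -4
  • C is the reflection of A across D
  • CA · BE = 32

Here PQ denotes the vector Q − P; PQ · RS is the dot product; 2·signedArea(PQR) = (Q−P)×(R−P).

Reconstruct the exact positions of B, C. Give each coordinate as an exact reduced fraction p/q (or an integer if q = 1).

1. C_x = -22  [C is the reflection of A across D]
2. C_y = -27  [C is the reflection of A across D]
   → C = (-22, -27)
3. B_x = 2  [BC · AD = 768 ∩ 2·signedArea(BCE) = 168]
4. B_y = -3  [BC · AD = 768 ∩ 2·signedArea(BCE) = 168]
   → B = (2, -3)

B = (2, -3)
C = (-22, -27)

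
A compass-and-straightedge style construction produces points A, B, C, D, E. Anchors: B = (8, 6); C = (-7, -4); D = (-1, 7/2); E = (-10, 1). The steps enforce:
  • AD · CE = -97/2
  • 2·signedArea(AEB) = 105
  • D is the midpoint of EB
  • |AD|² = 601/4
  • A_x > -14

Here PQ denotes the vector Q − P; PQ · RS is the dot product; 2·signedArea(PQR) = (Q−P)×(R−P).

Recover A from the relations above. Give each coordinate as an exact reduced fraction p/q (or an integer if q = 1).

1. A_x = -13  [2·signedArea(AEB) = 105 ∩ AD · CE = -97/2]
2. A_y = 6  [2·signedArea(AEB) = 105 ∩ AD · CE = -97/2]
   → A = (-13, 6)

A = (-13, 6)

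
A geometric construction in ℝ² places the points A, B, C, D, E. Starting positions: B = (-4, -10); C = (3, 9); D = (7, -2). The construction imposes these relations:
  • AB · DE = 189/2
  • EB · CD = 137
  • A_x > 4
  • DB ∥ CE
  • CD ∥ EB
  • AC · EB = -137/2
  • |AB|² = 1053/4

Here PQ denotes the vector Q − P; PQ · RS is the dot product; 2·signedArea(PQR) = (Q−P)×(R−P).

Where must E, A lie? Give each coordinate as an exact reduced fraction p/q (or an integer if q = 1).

1. E_x = -8  [CD ∥ EB ∩ DB ∥ CE]
2. E_y = 1  [CD ∥ EB ∩ DB ∥ CE]
   → E = (-8, 1)
3. A_x = 5  [AB · DE = 189/2 ∩ AC · EB = -137/2]
4. A_y = 7/2  [AB · DE = 189/2 ∩ AC · EB = -137/2]
   → A = (5, 7/2)

A = (5, 7/2)
E = (-8, 1)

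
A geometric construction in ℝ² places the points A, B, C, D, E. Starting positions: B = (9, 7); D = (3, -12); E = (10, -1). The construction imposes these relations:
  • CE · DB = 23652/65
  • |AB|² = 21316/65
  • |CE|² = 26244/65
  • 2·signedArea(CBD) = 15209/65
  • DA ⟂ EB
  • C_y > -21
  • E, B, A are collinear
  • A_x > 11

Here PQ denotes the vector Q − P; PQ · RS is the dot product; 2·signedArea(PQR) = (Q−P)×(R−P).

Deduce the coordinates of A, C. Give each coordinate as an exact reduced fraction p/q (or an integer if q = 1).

A = (731/65, -713/65)
C = (812/65, -1361/65)

1. A_x = 731/65  [E, B, A are collinear ∩ DA ⟂ EB]
2. A_y = -713/65  [E, B, A are collinear ∩ DA ⟂ EB]
   → A = (731/65, -713/65)
3. C_x = 812/65  [2·signedArea(CBD) = 15209/65 ∩ CE · DB = 23652/65]
4. C_y = -1361/65  [2·signedArea(CBD) = 15209/65 ∩ CE · DB = 23652/65]
   → C = (812/65, -1361/65)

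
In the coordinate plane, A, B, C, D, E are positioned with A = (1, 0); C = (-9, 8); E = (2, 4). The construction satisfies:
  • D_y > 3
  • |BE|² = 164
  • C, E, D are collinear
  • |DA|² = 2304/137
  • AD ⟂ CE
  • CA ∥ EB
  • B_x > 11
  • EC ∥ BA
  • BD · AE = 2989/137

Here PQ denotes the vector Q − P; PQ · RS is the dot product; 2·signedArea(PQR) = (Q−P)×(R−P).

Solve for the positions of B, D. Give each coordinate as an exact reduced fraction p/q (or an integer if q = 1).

B = (12, -4)
D = (329/137, 528/137)

1. B_x = 12  [EC ∥ BA ∩ CA ∥ EB]
2. B_y = -4  [EC ∥ BA ∩ CA ∥ EB]
   → B = (12, -4)
3. D_x = 329/137  [C, E, D are collinear ∩ AD ⟂ CE]
4. D_y = 528/137  [C, E, D are collinear ∩ AD ⟂ CE]
   → D = (329/137, 528/137)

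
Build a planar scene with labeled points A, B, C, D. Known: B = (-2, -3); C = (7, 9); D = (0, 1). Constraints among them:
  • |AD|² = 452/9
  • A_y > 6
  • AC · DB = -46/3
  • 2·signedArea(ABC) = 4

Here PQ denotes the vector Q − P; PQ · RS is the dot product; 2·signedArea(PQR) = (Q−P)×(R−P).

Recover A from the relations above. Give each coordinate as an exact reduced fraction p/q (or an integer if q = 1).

A = (14/3, 19/3)

1. A_x = 14/3  [AC · DB = -46/3 ∩ 2·signedArea(ABC) = 4]
2. A_y = 19/3  [AC · DB = -46/3 ∩ 2·signedArea(ABC) = 4]
   → A = (14/3, 19/3)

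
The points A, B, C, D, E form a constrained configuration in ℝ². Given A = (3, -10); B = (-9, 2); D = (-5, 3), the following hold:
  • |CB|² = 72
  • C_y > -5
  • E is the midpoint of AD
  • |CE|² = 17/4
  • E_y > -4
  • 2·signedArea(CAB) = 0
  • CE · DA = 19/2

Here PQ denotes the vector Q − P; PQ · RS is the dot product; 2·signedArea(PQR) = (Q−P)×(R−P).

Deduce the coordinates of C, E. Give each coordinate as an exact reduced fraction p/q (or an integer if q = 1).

C = (-3, -4)
E = (-1, -7/2)

1. E_x = -1  [E is the midpoint of AD]
2. E_y = -7/2  [E is the midpoint of AD]
   → E = (-1, -7/2)
3. C_x = -3  [2·signedArea(CAB) = 0 ∩ CE · DA = 19/2]
4. C_y = -4  [2·signedArea(CAB) = 0 ∩ CE · DA = 19/2]
   → C = (-3, -4)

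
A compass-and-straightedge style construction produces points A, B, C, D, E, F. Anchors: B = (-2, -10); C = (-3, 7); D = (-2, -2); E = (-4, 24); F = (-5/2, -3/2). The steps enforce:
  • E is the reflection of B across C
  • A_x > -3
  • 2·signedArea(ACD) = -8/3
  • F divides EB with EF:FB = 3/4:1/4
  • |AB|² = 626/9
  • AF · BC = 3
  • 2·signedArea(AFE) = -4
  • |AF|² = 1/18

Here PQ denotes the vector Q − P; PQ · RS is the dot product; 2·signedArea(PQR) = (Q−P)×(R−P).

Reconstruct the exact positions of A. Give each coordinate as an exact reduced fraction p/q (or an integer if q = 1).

1. A_x = -7/3  [2·signedArea(ACD) = -8/3 ∩ 2·signedArea(AFE) = -4]
2. A_y = -5/3  [2·signedArea(ACD) = -8/3 ∩ 2·signedArea(AFE) = -4]
   → A = (-7/3, -5/3)

A = (-7/3, -5/3)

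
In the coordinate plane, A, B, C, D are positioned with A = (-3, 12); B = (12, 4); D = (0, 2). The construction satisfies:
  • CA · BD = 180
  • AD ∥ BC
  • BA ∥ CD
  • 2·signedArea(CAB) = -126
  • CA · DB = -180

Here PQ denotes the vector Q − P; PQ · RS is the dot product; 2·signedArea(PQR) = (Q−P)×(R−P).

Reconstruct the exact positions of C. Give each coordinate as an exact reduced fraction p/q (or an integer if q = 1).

C = (15, -6)

1. C_x = 15  [BA ∥ CD ∩ AD ∥ BC]
2. C_y = -6  [BA ∥ CD ∩ AD ∥ BC]
   → C = (15, -6)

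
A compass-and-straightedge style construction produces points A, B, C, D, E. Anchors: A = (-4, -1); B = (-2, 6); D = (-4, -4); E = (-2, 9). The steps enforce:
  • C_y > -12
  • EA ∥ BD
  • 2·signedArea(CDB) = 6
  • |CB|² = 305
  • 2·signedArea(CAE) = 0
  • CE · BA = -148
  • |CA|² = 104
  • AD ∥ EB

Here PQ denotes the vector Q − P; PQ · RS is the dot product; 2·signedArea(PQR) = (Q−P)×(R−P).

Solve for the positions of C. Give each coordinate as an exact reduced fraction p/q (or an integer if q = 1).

1. C_x = -6  [2·signedArea(CAE) = 0 ∩ CE · BA = -148]
2. C_y = -11  [2·signedArea(CAE) = 0 ∩ CE · BA = -148]
   → C = (-6, -11)

C = (-6, -11)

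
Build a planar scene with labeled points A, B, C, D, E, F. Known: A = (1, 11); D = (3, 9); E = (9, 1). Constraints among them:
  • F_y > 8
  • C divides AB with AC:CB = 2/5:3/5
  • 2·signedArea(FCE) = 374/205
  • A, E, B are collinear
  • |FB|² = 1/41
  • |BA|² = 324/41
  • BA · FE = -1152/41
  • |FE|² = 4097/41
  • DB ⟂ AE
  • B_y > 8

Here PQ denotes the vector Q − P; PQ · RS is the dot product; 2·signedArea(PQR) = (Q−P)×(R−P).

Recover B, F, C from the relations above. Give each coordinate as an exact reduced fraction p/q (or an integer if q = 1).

1. B_x = 113/41  [A, E, B are collinear ∩ DB ⟂ AE]
2. B_y = 361/41  [A, E, B are collinear ∩ DB ⟂ AE]
   → B = (113/41, 361/41)
3. C_x = 349/205  [C divides AB with AC:CB = 2/5:3/5]
4. C_y = 415/41  [C divides AB with AC:CB = 2/5:3/5]
   → C = (349/205, 415/41)
5. F_x = 118/41  [2·signedArea(FCE) = 374/205 ∩ BA · FE = -1152/41]
6. F_y = 365/41  [2·signedArea(FCE) = 374/205 ∩ BA · FE = -1152/41]
   → F = (118/41, 365/41)

B = (113/41, 361/41)
C = (349/205, 415/41)
F = (118/41, 365/41)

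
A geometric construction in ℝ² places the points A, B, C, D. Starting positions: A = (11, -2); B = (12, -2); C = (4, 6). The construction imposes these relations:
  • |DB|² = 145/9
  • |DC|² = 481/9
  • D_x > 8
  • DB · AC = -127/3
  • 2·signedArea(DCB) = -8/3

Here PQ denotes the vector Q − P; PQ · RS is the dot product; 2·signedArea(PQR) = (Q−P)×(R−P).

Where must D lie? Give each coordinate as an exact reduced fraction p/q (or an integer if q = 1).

D = (9, 2/3)

1. D_x = 9  [2·signedArea(DCB) = -8/3 ∩ DB · AC = -127/3]
2. D_y = 2/3  [2·signedArea(DCB) = -8/3 ∩ DB · AC = -127/3]
   → D = (9, 2/3)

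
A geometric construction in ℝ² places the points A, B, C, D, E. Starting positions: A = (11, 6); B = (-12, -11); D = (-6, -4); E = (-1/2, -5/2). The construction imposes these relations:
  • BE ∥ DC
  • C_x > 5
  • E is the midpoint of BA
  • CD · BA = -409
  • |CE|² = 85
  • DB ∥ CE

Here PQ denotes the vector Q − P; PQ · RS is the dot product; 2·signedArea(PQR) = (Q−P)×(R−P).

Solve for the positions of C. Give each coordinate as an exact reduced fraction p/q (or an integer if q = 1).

1. C_x = 11/2  [DB ∥ CE ∩ BE ∥ DC]
2. C_y = 9/2  [DB ∥ CE ∩ BE ∥ DC]
   → C = (11/2, 9/2)

C = (11/2, 9/2)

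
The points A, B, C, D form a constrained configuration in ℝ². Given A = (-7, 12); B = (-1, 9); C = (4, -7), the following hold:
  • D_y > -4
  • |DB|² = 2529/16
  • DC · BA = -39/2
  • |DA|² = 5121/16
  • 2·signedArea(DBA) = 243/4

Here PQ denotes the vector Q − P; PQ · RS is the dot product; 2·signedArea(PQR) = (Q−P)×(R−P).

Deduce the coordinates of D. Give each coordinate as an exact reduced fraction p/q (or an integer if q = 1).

1. D_x = 11/4  [DC · BA = -39/2 ∩ 2·signedArea(DBA) = 243/4]
2. D_y = -3  [DC · BA = -39/2 ∩ 2·signedArea(DBA) = 243/4]
   → D = (11/4, -3)

D = (11/4, -3)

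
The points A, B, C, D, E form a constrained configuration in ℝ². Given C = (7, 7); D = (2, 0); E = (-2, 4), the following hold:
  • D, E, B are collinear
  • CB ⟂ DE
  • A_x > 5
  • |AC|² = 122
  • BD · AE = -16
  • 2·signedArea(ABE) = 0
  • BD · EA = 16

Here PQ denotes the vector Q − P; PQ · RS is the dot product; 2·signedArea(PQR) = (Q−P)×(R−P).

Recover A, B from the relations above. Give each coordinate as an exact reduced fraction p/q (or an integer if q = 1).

A = (6, -4)
B = (1, 1)

1. B_x = 1  [D, E, B are collinear ∩ CB ⟂ DE]
2. B_y = 1  [D, E, B are collinear ∩ CB ⟂ DE]
   → B = (1, 1)
3. A_x = 6  [2·signedArea(ABE) = 0 ∩ BD · AE = -16]
4. A_y = -4  [2·signedArea(ABE) = 0 ∩ BD · AE = -16]
   → A = (6, -4)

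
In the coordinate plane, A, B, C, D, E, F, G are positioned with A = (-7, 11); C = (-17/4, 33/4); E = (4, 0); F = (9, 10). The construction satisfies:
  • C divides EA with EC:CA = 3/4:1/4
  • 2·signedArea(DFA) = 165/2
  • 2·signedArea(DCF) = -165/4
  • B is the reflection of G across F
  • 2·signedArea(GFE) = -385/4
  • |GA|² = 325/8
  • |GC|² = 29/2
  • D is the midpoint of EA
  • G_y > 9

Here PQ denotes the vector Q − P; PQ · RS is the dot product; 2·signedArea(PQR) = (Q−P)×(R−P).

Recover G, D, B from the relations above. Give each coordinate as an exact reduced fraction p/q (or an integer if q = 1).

1. G_x = -3/4  [line 10·x + -5·y + 225/4 = 0 ∩ |GA|² = 325/8]
2. G_y = 39/4  [line 10·x + -5·y + 225/4 = 0 ∩ |GA|² = 325/8]
   → G = (-3/4, 39/4)
3. D_x = -3/2  [D is the midpoint of EA]
4. D_y = 11/2  [D is the midpoint of EA]
   → D = (-3/2, 11/2)
5. B_x = 75/4  [B is the reflection of G across F]
6. B_y = 41/4  [B is the reflection of G across F]
   → B = (75/4, 41/4)

B = (75/4, 41/4)
D = (-3/2, 11/2)
G = (-3/4, 39/4)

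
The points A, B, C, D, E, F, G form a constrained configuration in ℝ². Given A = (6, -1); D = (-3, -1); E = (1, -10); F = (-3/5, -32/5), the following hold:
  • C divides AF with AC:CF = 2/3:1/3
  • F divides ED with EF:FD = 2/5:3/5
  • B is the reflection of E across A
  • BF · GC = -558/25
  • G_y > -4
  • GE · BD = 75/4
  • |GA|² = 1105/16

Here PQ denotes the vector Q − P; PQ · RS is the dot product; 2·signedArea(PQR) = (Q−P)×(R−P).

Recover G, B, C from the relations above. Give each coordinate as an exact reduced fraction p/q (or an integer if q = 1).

1. B_x = 11  [B is the reflection of E across A]
2. B_y = 8  [B is the reflection of E across A]
   → B = (11, 8)
3. C_x = 8/5  [C divides AF with AC:CF = 2/3:1/3]
4. C_y = -23/5  [C divides AF with AC:CF = 2/3:1/3]
   → C = (8/5, -23/5)
5. G_x = -2  [GE · BD = 75/4 ∩ BF · GC = -558/25]
6. G_y = -13/4  [GE · BD = 75/4 ∩ BF · GC = -558/25]
   → G = (-2, -13/4)

B = (11, 8)
C = (8/5, -23/5)
G = (-2, -13/4)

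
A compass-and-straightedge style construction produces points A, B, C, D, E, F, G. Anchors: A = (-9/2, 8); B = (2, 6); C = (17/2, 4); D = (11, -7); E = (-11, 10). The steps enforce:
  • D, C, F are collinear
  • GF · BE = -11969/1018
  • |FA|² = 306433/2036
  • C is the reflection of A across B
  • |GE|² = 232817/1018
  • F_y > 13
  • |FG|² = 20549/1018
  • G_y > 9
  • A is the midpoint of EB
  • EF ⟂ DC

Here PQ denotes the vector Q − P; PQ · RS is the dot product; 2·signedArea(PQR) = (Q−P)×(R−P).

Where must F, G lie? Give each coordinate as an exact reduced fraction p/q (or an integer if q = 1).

1. F_x = 3179/509  [D, C, F are collinear ∩ EF ⟂ DC]
2. F_y = 7085/509  [D, C, F are collinear ∩ EF ⟂ DC]
   → F = (3179/509, 7085/509)
3. G_x = 4197/1018  [line 13·x + -4·y + -14005/1018 = 0 ∩ |GE|² = 232817/1018]
4. G_y = 10139/1018  [line 13·x + -4·y + -14005/1018 = 0 ∩ |GE|² = 232817/1018]
   → G = (4197/1018, 10139/1018)

F = (3179/509, 7085/509)
G = (4197/1018, 10139/1018)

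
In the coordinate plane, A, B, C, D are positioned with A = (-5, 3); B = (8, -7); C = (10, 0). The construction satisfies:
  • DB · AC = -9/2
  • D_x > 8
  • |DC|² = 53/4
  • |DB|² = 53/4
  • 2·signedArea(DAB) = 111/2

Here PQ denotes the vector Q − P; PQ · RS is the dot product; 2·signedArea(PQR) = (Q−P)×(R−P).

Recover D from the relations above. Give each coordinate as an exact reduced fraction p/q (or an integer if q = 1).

D = (9, -7/2)

1. D_x = 9  [2·signedArea(DAB) = 111/2 ∩ DB · AC = -9/2]
2. D_y = -7/2  [2·signedArea(DAB) = 111/2 ∩ DB · AC = -9/2]
   → D = (9, -7/2)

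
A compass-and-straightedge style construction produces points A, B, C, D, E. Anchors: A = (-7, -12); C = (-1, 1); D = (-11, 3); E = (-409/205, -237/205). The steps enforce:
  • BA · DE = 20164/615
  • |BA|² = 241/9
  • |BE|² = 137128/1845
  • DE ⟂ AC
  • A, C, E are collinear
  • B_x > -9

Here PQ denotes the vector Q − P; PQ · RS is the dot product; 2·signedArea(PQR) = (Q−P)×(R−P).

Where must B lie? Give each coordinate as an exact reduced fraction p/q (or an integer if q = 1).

B = (-25/3, -7)

1. B_x = -25/3  [line -1846/205·x + 852/205·y + -28258/615 = 0 ∩ |BA|² = 241/9]
2. B_y = -7  [line -1846/205·x + 852/205·y + -28258/615 = 0 ∩ |BA|² = 241/9]
   → B = (-25/3, -7)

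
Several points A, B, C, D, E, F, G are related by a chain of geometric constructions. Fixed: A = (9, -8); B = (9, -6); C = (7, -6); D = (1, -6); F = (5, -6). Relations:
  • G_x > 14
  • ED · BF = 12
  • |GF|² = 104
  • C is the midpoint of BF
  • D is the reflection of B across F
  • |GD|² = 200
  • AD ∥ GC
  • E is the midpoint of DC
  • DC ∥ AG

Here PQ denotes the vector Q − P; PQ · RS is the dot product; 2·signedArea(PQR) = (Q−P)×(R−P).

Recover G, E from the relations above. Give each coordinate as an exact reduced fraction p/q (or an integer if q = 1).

E = (4, -6)
G = (15, -8)

1. G_x = 15  [AD ∥ GC ∩ DC ∥ AG]
2. G_y = -8  [AD ∥ GC ∩ DC ∥ AG]
   → G = (15, -8)
3. E_x = 4  [E is the midpoint of DC]
4. E_y = -6  [E is the midpoint of DC]
   → E = (4, -6)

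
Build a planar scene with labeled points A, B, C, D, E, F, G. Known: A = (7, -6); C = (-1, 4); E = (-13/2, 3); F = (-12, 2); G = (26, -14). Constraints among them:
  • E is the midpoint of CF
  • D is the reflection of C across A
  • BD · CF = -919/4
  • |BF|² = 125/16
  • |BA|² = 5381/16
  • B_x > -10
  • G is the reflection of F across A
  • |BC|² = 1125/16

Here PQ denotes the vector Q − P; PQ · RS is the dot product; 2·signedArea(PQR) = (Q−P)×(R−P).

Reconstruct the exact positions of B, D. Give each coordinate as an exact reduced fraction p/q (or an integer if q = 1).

B = (-37/4, 5/2)
D = (15, -16)

1. D_x = 15  [D is the reflection of C across A]
2. D_y = -16  [D is the reflection of C across A]
   → D = (15, -16)
3. B_x = -37/4  [line 11·x + 2·y + 387/4 = 0 ∩ |BC|² = 1125/16]
4. B_y = 5/2  [line 11·x + 2·y + 387/4 = 0 ∩ |BC|² = 1125/16]
   → B = (-37/4, 5/2)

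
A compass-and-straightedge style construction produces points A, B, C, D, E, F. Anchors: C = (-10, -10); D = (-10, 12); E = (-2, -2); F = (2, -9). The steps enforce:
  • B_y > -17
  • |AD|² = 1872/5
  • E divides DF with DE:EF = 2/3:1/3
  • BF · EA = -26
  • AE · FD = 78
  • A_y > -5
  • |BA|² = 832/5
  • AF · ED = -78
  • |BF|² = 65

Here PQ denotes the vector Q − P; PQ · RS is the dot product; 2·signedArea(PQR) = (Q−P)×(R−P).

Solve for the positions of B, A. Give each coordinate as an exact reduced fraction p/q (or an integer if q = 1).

1. A_x = -2/5  [line 12·x + -21·y + -96 = 0 ∩ |AD|² = 1872/5]
2. A_y = -24/5  [line 12·x + -21·y + -96 = 0 ∩ |AD|² = 1872/5]
   → A = (-2/5, -24/5)
3. B_x = 6  [line -8/5·x + 14/5·y + 272/5 = 0 ∩ |BA|² = 832/5]
4. B_y = -16  [line -8/5·x + 14/5·y + 272/5 = 0 ∩ |BA|² = 832/5]
   → B = (6, -16)

A = (-2/5, -24/5)
B = (6, -16)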